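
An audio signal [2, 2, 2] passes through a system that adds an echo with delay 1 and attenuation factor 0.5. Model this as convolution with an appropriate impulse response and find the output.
Direct-path + delayed-attenuated-path model → impulse response h = [1, 0.5] (1 at lag 0, 0.5 at lag 1). Output y[n] = x[n] + 0.5·x[n - 1] (with x[n] = 0 outside 0..2): y[0] = 2 + 0.5×0 = 2; y[1] = 2 + 0.5×2 = 3.0; y[2] = 2 + 0.5×2 = 3.0; y[3] = 0 + 0.5×2 = 1.0. So y = [2, 3.0, 3.0, 1.0]

[2, 3.0, 3.0, 1.0]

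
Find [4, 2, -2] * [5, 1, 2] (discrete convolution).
y[0] = 4×5 = 20; y[1] = 4×1 + 2×5 = 14; y[2] = 4×2 + 2×1 + -2×5 = 0; y[3] = 2×2 + -2×1 = 2; y[4] = -2×2 = -4

[20, 14, 0, 2, -4]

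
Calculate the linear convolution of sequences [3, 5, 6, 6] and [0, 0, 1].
y[0] = 3×0 = 0; y[1] = 3×0 + 5×0 = 0; y[2] = 3×1 + 5×0 + 6×0 = 3; y[3] = 5×1 + 6×0 + 6×0 = 5; y[4] = 6×1 + 6×0 = 6; y[5] = 6×1 = 6

[0, 0, 3, 5, 6, 6]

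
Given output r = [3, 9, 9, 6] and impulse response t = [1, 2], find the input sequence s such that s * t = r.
Deconvolve r=[3, 9, 9, 6] by t=[1, 2]. Since t[0]=1, solve forward: s[0] = r[0] / 1 = 3; s[1] = (r[1] - 3×2) / 1 = 3; s[2] = (r[2] - 3×2) / 1 = 3. So s = [3, 3, 3]. Check by forward convolution: r[0] = 3×1 = 3; r[1] = 3×2 + 3×1 = 9; r[2] = 3×2 + 3×1 = 9; r[3] = 3×2 = 6

[3, 3, 3]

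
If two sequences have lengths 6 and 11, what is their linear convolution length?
Linear/full convolution length: m + n - 1 = 6 + 11 - 1 = 16

16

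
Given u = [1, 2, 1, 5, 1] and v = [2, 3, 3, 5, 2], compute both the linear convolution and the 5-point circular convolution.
Linear: y_lin[0] = 1×2 = 2; y_lin[1] = 1×3 + 2×2 = 7; y_lin[2] = 1×3 + 2×3 + 1×2 = 11; y_lin[3] = 1×5 + 2×3 + 1×3 + 5×2 = 24; y_lin[4] = 1×2 + 2×5 + 1×3 + 5×3 + 1×2 = 32; y_lin[5] = 2×2 + 1×5 + 5×3 + 1×3 = 27; y_lin[6] = 1×2 + 5×5 + 1×3 = 30; y_lin[7] = 5×2 + 1×5 = 15; y_lin[8] = 1×2 = 2 → [2, 7, 11, 24, 32, 27, 30, 15, 2]. Circular (length 5): y[0] = 1×2 + 2×2 + 1×5 + 5×3 + 1×3 = 29; y[1] = 1×3 + 2×2 + 1×2 + 5×5 + 1×3 = 37; y[2] = 1×3 + 2×3 + 1×2 + 5×2 + 1×5 = 26; y[3] = 1×5 + 2×3 + 1×3 + 5×2 + 1×2 = 26; y[4] = 1×2 + 2×5 + 1×3 + 5×3 + 1×2 = 32 → [29, 37, 26, 26, 32]

Linear: [2, 7, 11, 24, 32, 27, 30, 15, 2], Circular: [29, 37, 26, 26, 32]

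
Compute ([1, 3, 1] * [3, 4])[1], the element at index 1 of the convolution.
Use y[k] = Σ_i a[i]·b[k-i] at k=1. y[1] = 1×4 + 3×3 = 13

13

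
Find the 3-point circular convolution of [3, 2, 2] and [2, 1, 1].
Use y[k] = Σ_j u[j]·v[(k-j) mod 3]. y[0] = 3×2 + 2×1 + 2×1 = 10; y[1] = 3×1 + 2×2 + 2×1 = 9; y[2] = 3×1 + 2×1 + 2×2 = 9. Result: [10, 9, 9]

[10, 9, 9]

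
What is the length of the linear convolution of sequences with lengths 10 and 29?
Linear/full convolution length: m + n - 1 = 10 + 29 - 1 = 38

38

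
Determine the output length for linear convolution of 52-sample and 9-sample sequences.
Linear/full convolution length: m + n - 1 = 52 + 9 - 1 = 60

60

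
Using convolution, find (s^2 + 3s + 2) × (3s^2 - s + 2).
Ascending coefficients: a = [2, 3, 1], b = [2, -1, 3]. c[0] = 2×2 = 4; c[1] = 2×-1 + 3×2 = 4; c[2] = 2×3 + 3×-1 + 1×2 = 5; c[3] = 3×3 + 1×-1 = 8; c[4] = 1×3 = 3. Result coefficients: [4, 4, 5, 8, 3] → 3s^4 + 8s^3 + 5s^2 + 4s + 4

3s^4 + 8s^3 + 5s^2 + 4s + 4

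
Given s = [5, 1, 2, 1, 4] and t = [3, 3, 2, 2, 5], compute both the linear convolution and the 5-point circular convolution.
Linear: y_lin[0] = 5×3 = 15; y_lin[1] = 5×3 + 1×3 = 18; y_lin[2] = 5×2 + 1×3 + 2×3 = 19; y_lin[3] = 5×2 + 1×2 + 2×3 + 1×3 = 21; y_lin[4] = 5×5 + 1×2 + 2×2 + 1×3 + 4×3 = 46; y_lin[5] = 1×5 + 2×2 + 1×2 + 4×3 = 23; y_lin[6] = 2×5 + 1×2 + 4×2 = 20; y_lin[7] = 1×5 + 4×2 = 13; y_lin[8] = 4×5 = 20 → [15, 18, 19, 21, 46, 23, 20, 13, 20]. Circular (length 5): y[0] = 5×3 + 1×5 + 2×2 + 1×2 + 4×3 = 38; y[1] = 5×3 + 1×3 + 2×5 + 1×2 + 4×2 = 38; y[2] = 5×2 + 1×3 + 2×3 + 1×5 + 4×2 = 32; y[3] = 5×2 + 1×2 + 2×3 + 1×3 + 4×5 = 41; y[4] = 5×5 + 1×2 + 2×2 + 1×3 + 4×3 = 46 → [38, 38, 32, 41, 46]

Linear: [15, 18, 19, 21, 46, 23, 20, 13, 20], Circular: [38, 38, 32, 41, 46]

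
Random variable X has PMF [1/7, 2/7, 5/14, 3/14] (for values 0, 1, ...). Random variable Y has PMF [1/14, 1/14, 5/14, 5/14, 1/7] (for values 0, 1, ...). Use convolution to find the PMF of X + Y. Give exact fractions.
P(X+Y=k) = Σ_i P(X=i)·P(Y=k-i) — a convolution of [1/7, 2/7, 5/14, 3/14] and [1/14, 1/14, 5/14, 5/14, 1/7]. P(X+Y=0) = (1/7)×(1/14) = 1/98; P(X+Y=1) = (1/7)×(1/14) + (2/7)×(1/14) = 1/98 + 1/49 = 3/98; P(X+Y=2) = (1/7)×(5/14) + (2/7)×(1/14) + (5/14)×(1/14) = 5/98 + 1/49 + 5/196 = 19/196; P(X+Y=3) = (1/7)×(5/14) + (2/7)×(5/14) + (5/14)×(1/14) + (3/14)×(1/14) = 5/98 + 5/49 + 5/196 + 3/196 = 19/98; P(X+Y=4) = (1/7)×(1/7) + (2/7)×(5/14) + (5/14)×(5/14) + (3/14)×(1/14) = 1/49 + 5/49 + 25/196 + 3/196 = 13/49; P(X+Y=5) = (2/7)×(1/7) + (5/14)×(5/14) + (3/14)×(5/14) = 2/49 + 25/196 + 15/196 = 12/49; P(X+Y=6) = (5/14)×(1/7) + (3/14)×(5/14) = 5/98 + 15/196 = 25/196; P(X+Y=7) = (3/14)×(1/7) = 3/98. PMF: [1/98, 3/98, 19/196, 19/98, 13/49, 12/49, 25/196, 3/98] (sums to 1 ✓)

[1/98, 3/98, 19/196, 19/98, 13/49, 12/49, 25/196, 3/98]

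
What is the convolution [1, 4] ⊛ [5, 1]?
y[0] = 1×5 = 5; y[1] = 1×1 + 4×5 = 21; y[2] = 4×1 = 4

[5, 21, 4]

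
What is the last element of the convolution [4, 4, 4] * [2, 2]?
Use y[k] = Σ_i a[i]·b[k-i] at k=3. y[3] = 4×2 = 8

8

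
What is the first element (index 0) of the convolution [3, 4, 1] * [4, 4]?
Use y[k] = Σ_i a[i]·b[k-i] at k=0. y[0] = 3×4 = 12

12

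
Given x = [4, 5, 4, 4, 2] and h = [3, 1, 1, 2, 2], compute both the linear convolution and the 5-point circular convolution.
Linear: y_lin[0] = 4×3 = 12; y_lin[1] = 4×1 + 5×3 = 19; y_lin[2] = 4×1 + 5×1 + 4×3 = 21; y_lin[3] = 4×2 + 5×1 + 4×1 + 4×3 = 29; y_lin[4] = 4×2 + 5×2 + 4×1 + 4×1 + 2×3 = 32; y_lin[5] = 5×2 + 4×2 + 4×1 + 2×1 = 24; y_lin[6] = 4×2 + 4×2 + 2×1 = 18; y_lin[7] = 4×2 + 2×2 = 12; y_lin[8] = 2×2 = 4 → [12, 19, 21, 29, 32, 24, 18, 12, 4]. Circular (length 5): y[0] = 4×3 + 5×2 + 4×2 + 4×1 + 2×1 = 36; y[1] = 4×1 + 5×3 + 4×2 + 4×2 + 2×1 = 37; y[2] = 4×1 + 5×1 + 4×3 + 4×2 + 2×2 = 33; y[3] = 4×2 + 5×1 + 4×1 + 4×3 + 2×2 = 33; y[4] = 4×2 + 5×2 + 4×1 + 4×1 + 2×3 = 32 → [36, 37, 33, 33, 32]

Linear: [12, 19, 21, 29, 32, 24, 18, 12, 4], Circular: [36, 37, 33, 33, 32]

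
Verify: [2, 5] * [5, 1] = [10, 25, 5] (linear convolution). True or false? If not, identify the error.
Recompute linear convolution of [2, 5] and [5, 1]: y[0] = 2×5 = 10; y[1] = 2×1 + 5×5 = 27; y[2] = 5×1 = 5 → [10, 27, 5]. Compare to given [10, 25, 5]: they differ at index 1: given 25, correct 27, so answer: No

No. Error at index 1: given 25, correct 27.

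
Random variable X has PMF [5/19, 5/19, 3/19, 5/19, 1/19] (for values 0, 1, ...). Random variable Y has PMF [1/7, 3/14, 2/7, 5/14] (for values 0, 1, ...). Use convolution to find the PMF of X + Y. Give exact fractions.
P(X+Y=k) = Σ_i P(X=i)·P(Y=k-i) — a convolution of [5/19, 5/19, 3/19, 5/19, 1/19] and [1/7, 3/14, 2/7, 5/14]. P(X+Y=0) = (5/19)×(1/7) = 5/133; P(X+Y=1) = (5/19)×(3/14) + (5/19)×(1/7) = 15/266 + 5/133 = 25/266; P(X+Y=2) = (5/19)×(2/7) + (5/19)×(3/14) + (3/19)×(1/7) = 10/133 + 15/266 + 3/133 = 41/266; P(X+Y=3) = (5/19)×(5/14) + (5/19)×(2/7) + (3/19)×(3/14) + (5/19)×(1/7) = 25/266 + 10/133 + 9/266 + 5/133 = 32/133; P(X+Y=4) = (5/19)×(5/14) + (3/19)×(2/7) + (5/19)×(3/14) + (1/19)×(1/7) = 25/266 + 6/133 + 15/266 + 1/133 = 27/133; P(X+Y=5) = (3/19)×(5/14) + (5/19)×(2/7) + (1/19)×(3/14) = 15/266 + 10/133 + 3/266 = 1/7; P(X+Y=6) = (5/19)×(5/14) + (1/19)×(2/7) = 25/266 + 2/133 = 29/266; P(X+Y=7) = (1/19)×(5/14) = 5/266. PMF: [5/133, 25/266, 41/266, 32/133, 27/133, 1/7, 29/266, 5/266] (sums to 1 ✓)

[5/133, 25/266, 41/266, 32/133, 27/133, 1/7, 29/266, 5/266]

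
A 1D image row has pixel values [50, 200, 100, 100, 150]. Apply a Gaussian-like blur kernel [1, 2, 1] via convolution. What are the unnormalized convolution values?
Convolve image row [50, 200, 100, 100, 150] with kernel [1, 2, 1]: y[0] = 50×1 = 50; y[1] = 50×2 + 200×1 = 300; y[2] = 50×1 + 200×2 + 100×1 = 550; y[3] = 200×1 + 100×2 + 100×1 = 500; y[4] = 100×1 + 100×2 + 150×1 = 450; y[5] = 100×1 + 150×2 = 400; y[6] = 150×1 = 150 → [50, 300, 550, 500, 450, 400, 150]. Normalization factor = sum(kernel) = 4.

[50, 300, 550, 500, 450, 400, 150]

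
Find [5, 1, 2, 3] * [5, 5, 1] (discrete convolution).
y[0] = 5×5 = 25; y[1] = 5×5 + 1×5 = 30; y[2] = 5×1 + 1×5 + 2×5 = 20; y[3] = 1×1 + 2×5 + 3×5 = 26; y[4] = 2×1 + 3×5 = 17; y[5] = 3×1 = 3

[25, 30, 20, 26, 17, 3]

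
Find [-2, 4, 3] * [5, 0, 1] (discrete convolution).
y[0] = -2×5 = -10; y[1] = -2×0 + 4×5 = 20; y[2] = -2×1 + 4×0 + 3×5 = 13; y[3] = 4×1 + 3×0 = 4; y[4] = 3×1 = 3

[-10, 20, 13, 4, 3]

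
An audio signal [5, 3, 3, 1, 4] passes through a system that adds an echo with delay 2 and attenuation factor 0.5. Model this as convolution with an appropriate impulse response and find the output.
Direct-path + delayed-attenuated-path model → impulse response h = [1, 0, 0.5] (1 at lag 0, 0.5 at lag 2). Output y[n] = x[n] + 0.5·x[n - 2] (with x[n] = 0 outside 0..4): y[0] = 5 + 0.5×0 = 5; y[1] = 3 + 0.5×0 = 3; y[2] = 3 + 0.5×5 = 5.5; y[3] = 1 + 0.5×3 = 2.5; y[4] = 4 + 0.5×3 = 5.5; y[5] = 0 + 0.5×1 = 0.5; y[6] = 0 + 0.5×4 = 2.0. So y = [5, 3, 5.5, 2.5, 5.5, 0.5, 2.0]

[5, 3, 5.5, 2.5, 5.5, 0.5, 2.0]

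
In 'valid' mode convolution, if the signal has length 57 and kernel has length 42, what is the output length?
'Valid' mode counts only positions where the kernel fully overlaps the signal: m - n + 1 = 57 - 42 + 1 = 16

16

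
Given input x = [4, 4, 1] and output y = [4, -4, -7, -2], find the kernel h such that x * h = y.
Output length 4 = len(x) + len(h) - 1 ⇒ len(h) = 2. Solve h forward using h[k] = (y[k] - Σ_{i≥1} x[i]·h[k-i]) / x[0]: h[0] = y[0] / x[0] = 4 / 4 = 1; h[1] = (y[1] - 4×1) / x[0] = (-4 - 4×1) / 4 = -2. So h = [1, -2]. Forward-check [4, 4, 1] * [1, -2]: y[0] = 4×1 = 4; y[1] = 4×-2 + 4×1 = -4; y[2] = 4×-2 + 1×1 = -7; y[3] = 1×-2 = -2 → [4, -4, -7, -2] ✓

[1, -2]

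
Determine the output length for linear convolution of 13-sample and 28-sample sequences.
Linear/full convolution length: m + n - 1 = 13 + 28 - 1 = 40

40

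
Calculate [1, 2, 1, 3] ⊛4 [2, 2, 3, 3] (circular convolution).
Use y[k] = Σ_j x[j]·h[(k-j) mod 4]. y[0] = 1×2 + 2×3 + 1×3 + 3×2 = 17; y[1] = 1×2 + 2×2 + 1×3 + 3×3 = 18; y[2] = 1×3 + 2×2 + 1×2 + 3×3 = 18; y[3] = 1×3 + 2×3 + 1×2 + 3×2 = 17. Result: [17, 18, 18, 17]

[17, 18, 18, 17]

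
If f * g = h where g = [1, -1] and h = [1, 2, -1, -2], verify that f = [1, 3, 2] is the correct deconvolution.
Forward-compute [1, 3, 2] * [1, -1]: h[0] = 1×1 = 1; h[1] = 1×-1 + 3×1 = 2; h[2] = 3×-1 + 2×1 = -1; h[3] = 2×-1 = -2 → [1, 2, -1, -2]. Matches given h = [1, 2, -1, -2], so verified.

Verified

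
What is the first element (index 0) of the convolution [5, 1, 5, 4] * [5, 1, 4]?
Use y[k] = Σ_i a[i]·b[k-i] at k=0. y[0] = 5×5 = 25

25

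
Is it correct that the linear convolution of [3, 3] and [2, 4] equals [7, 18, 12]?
Recompute linear convolution of [3, 3] and [2, 4]: y[0] = 3×2 = 6; y[1] = 3×4 + 3×2 = 18; y[2] = 3×4 = 12 → [6, 18, 12]. Compare to given [7, 18, 12]: they differ at index 0: given 7, correct 6, so answer: No

No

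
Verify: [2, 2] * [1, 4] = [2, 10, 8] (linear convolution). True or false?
Recompute linear convolution of [2, 2] and [1, 4]: y[0] = 2×1 = 2; y[1] = 2×4 + 2×1 = 10; y[2] = 2×4 = 8 → [2, 10, 8]. Given [2, 10, 8] matches, so answer: Yes

Yes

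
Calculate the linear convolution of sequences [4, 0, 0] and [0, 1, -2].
y[0] = 4×0 = 0; y[1] = 4×1 + 0×0 = 4; y[2] = 4×-2 + 0×1 + 0×0 = -8; y[3] = 0×-2 + 0×1 = 0; y[4] = 0×-2 = 0

[0, 4, -8, 0, 0]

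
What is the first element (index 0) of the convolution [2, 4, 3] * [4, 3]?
Use y[k] = Σ_i a[i]·b[k-i] at k=0. y[0] = 2×4 = 8

8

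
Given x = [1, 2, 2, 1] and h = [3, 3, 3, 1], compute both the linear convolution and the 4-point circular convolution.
Linear: y_lin[0] = 1×3 = 3; y_lin[1] = 1×3 + 2×3 = 9; y_lin[2] = 1×3 + 2×3 + 2×3 = 15; y_lin[3] = 1×1 + 2×3 + 2×3 + 1×3 = 16; y_lin[4] = 2×1 + 2×3 + 1×3 = 11; y_lin[5] = 2×1 + 1×3 = 5; y_lin[6] = 1×1 = 1 → [3, 9, 15, 16, 11, 5, 1]. Circular (length 4): y[0] = 1×3 + 2×1 + 2×3 + 1×3 = 14; y[1] = 1×3 + 2×3 + 2×1 + 1×3 = 14; y[2] = 1×3 + 2×3 + 2×3 + 1×1 = 16; y[3] = 1×1 + 2×3 + 2×3 + 1×3 = 16 → [14, 14, 16, 16]

Linear: [3, 9, 15, 16, 11, 5, 1], Circular: [14, 14, 16, 16]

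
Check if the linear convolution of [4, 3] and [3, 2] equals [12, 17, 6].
Recompute linear convolution of [4, 3] and [3, 2]: y[0] = 4×3 = 12; y[1] = 4×2 + 3×3 = 17; y[2] = 3×2 = 6 → [12, 17, 6]. Given [12, 17, 6] matches, so answer: Yes

Yes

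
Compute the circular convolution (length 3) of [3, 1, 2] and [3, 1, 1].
Use y[k] = Σ_j s[j]·t[(k-j) mod 3]. y[0] = 3×3 + 1×1 + 2×1 = 12; y[1] = 3×1 + 1×3 + 2×1 = 8; y[2] = 3×1 + 1×1 + 2×3 = 10. Result: [12, 8, 10]

[12, 8, 10]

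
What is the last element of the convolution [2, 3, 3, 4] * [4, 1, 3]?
Use y[k] = Σ_i a[i]·b[k-i] at k=5. y[5] = 4×3 = 12

12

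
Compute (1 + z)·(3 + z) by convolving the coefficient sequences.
Ascending coefficients: a = [1, 1], b = [3, 1]. c[0] = 1×3 = 3; c[1] = 1×1 + 1×3 = 4; c[2] = 1×1 = 1. Result coefficients: [3, 4, 1] → 3 + 4z + z^2

3 + 4z + z^2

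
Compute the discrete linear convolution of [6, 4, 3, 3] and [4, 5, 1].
y[0] = 6×4 = 24; y[1] = 6×5 + 4×4 = 46; y[2] = 6×1 + 4×5 + 3×4 = 38; y[3] = 4×1 + 3×5 + 3×4 = 31; y[4] = 3×1 + 3×5 = 18; y[5] = 3×1 = 3

[24, 46, 38, 31, 18, 3]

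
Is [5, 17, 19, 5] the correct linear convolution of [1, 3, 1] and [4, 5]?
Recompute linear convolution of [1, 3, 1] and [4, 5]: y[0] = 1×4 = 4; y[1] = 1×5 + 3×4 = 17; y[2] = 3×5 + 1×4 = 19; y[3] = 1×5 = 5 → [4, 17, 19, 5]. Compare to given [5, 17, 19, 5]: they differ at index 0: given 5, correct 4, so answer: No

No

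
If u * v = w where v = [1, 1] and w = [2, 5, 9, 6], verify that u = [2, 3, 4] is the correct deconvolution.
Forward-compute [2, 3, 4] * [1, 1]: w[0] = 2×1 = 2; w[1] = 2×1 + 3×1 = 5; w[2] = 3×1 + 4×1 = 7; w[3] = 4×1 = 4 → [2, 5, 7, 4]. Does not match given w = [2, 5, 9, 6].

Not verified. [2, 3, 4] * [1, 1] = [2, 5, 7, 4], which differs from [2, 5, 9, 6] at index 2.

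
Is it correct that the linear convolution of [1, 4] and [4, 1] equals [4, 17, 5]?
Recompute linear convolution of [1, 4] and [4, 1]: y[0] = 1×4 = 4; y[1] = 1×1 + 4×4 = 17; y[2] = 4×1 = 4 → [4, 17, 4]. Compare to given [4, 17, 5]: they differ at index 2: given 5, correct 4, so answer: No

No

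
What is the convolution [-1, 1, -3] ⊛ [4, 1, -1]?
y[0] = -1×4 = -4; y[1] = -1×1 + 1×4 = 3; y[2] = -1×-1 + 1×1 + -3×4 = -10; y[3] = 1×-1 + -3×1 = -4; y[4] = -3×-1 = 3

[-4, 3, -10, -4, 3]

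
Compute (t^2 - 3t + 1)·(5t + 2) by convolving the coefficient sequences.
Ascending coefficients: a = [1, -3, 1], b = [2, 5]. c[0] = 1×2 = 2; c[1] = 1×5 + -3×2 = -1; c[2] = -3×5 + 1×2 = -13; c[3] = 1×5 = 5. Result coefficients: [2, -1, -13, 5] → 5t^3 - 13t^2 - t + 2

5t^3 - 13t^2 - t + 2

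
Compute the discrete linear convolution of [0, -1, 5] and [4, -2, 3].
y[0] = 0×4 = 0; y[1] = 0×-2 + -1×4 = -4; y[2] = 0×3 + -1×-2 + 5×4 = 22; y[3] = -1×3 + 5×-2 = -13; y[4] = 5×3 = 15

[0, -4, 22, -13, 15]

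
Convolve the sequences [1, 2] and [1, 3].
y[0] = 1×1 = 1; y[1] = 1×3 + 2×1 = 5; y[2] = 2×3 = 6

[1, 5, 6]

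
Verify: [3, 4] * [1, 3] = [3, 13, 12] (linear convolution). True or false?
Recompute linear convolution of [3, 4] and [1, 3]: y[0] = 3×1 = 3; y[1] = 3×3 + 4×1 = 13; y[2] = 4×3 = 12 → [3, 13, 12]. Given [3, 13, 12] matches, so answer: Yes

Yes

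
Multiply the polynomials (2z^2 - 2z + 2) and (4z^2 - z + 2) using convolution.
Ascending coefficients: a = [2, -2, 2], b = [2, -1, 4]. c[0] = 2×2 = 4; c[1] = 2×-1 + -2×2 = -6; c[2] = 2×4 + -2×-1 + 2×2 = 14; c[3] = -2×4 + 2×-1 = -10; c[4] = 2×4 = 8. Result coefficients: [4, -6, 14, -10, 8] → 8z^4 - 10z^3 + 14z^2 - 6z + 4

8z^4 - 10z^3 + 14z^2 - 6z + 4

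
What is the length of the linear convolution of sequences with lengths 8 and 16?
Linear/full convolution length: m + n - 1 = 8 + 16 - 1 = 23

23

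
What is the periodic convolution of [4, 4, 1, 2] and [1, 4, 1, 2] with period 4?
Use y[k] = Σ_j x[j]·h[(k-j) mod 4]. y[0] = 4×1 + 4×2 + 1×1 + 2×4 = 21; y[1] = 4×4 + 4×1 + 1×2 + 2×1 = 24; y[2] = 4×1 + 4×4 + 1×1 + 2×2 = 25; y[3] = 4×2 + 4×1 + 1×4 + 2×1 = 18. Result: [21, 24, 25, 18]

[21, 24, 25, 18]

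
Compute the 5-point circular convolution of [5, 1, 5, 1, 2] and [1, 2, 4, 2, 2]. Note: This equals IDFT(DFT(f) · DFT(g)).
Either evaluate y[k] = Σ_j f[j]·g[(k-j) mod 5] directly, or use IDFT(DFT(f) · DFT(g)). y[0] = 5×1 + 1×2 + 5×2 + 1×4 + 2×2 = 25; y[1] = 5×2 + 1×1 + 5×2 + 1×2 + 2×4 = 31; y[2] = 5×4 + 1×2 + 5×1 + 1×2 + 2×2 = 33; y[3] = 5×2 + 1×4 + 5×2 + 1×1 + 2×2 = 29; y[4] = 5×2 + 1×2 + 5×4 + 1×2 + 2×1 = 36. Result: [25, 31, 33, 29, 36]

[25, 31, 33, 29, 36]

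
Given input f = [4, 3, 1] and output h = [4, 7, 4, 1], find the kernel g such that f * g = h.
Output length 4 = len(f) + len(g) - 1 ⇒ len(g) = 2. Solve g forward using g[k] = (h[k] - Σ_{i≥1} f[i]·g[k-i]) / f[0]: g[0] = h[0] / f[0] = 4 / 4 = 1; g[1] = (h[1] - 3×1) / f[0] = (7 - 3×1) / 4 = 1. So g = [1, 1]. Forward-check [4, 3, 1] * [1, 1]: h[0] = 4×1 = 4; h[1] = 4×1 + 3×1 = 7; h[2] = 3×1 + 1×1 = 4; h[3] = 1×1 = 1 → [4, 7, 4, 1] ✓

[1, 1]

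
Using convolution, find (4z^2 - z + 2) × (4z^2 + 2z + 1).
Ascending coefficients: a = [2, -1, 4], b = [1, 2, 4]. c[0] = 2×1 = 2; c[1] = 2×2 + -1×1 = 3; c[2] = 2×4 + -1×2 + 4×1 = 10; c[3] = -1×4 + 4×2 = 4; c[4] = 4×4 = 16. Result coefficients: [2, 3, 10, 4, 16] → 16z^4 + 4z^3 + 10z^2 + 3z + 2

16z^4 + 4z^3 + 10z^2 + 3z + 2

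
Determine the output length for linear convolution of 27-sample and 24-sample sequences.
Linear/full convolution length: m + n - 1 = 27 + 24 - 1 = 50

50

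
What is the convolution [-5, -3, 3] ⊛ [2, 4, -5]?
y[0] = -5×2 = -10; y[1] = -5×4 + -3×2 = -26; y[2] = -5×-5 + -3×4 + 3×2 = 19; y[3] = -3×-5 + 3×4 = 27; y[4] = 3×-5 = -15

[-10, -26, 19, 27, -15]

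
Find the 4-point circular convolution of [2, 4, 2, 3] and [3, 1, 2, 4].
Use y[k] = Σ_j x[j]·h[(k-j) mod 4]. y[0] = 2×3 + 4×4 + 2×2 + 3×1 = 29; y[1] = 2×1 + 4×3 + 2×4 + 3×2 = 28; y[2] = 2×2 + 4×1 + 2×3 + 3×4 = 26; y[3] = 2×4 + 4×2 + 2×1 + 3×3 = 27. Result: [29, 28, 26, 27]

[29, 28, 26, 27]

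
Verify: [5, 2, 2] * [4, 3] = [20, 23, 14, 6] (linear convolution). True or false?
Recompute linear convolution of [5, 2, 2] and [4, 3]: y[0] = 5×4 = 20; y[1] = 5×3 + 2×4 = 23; y[2] = 2×3 + 2×4 = 14; y[3] = 2×3 = 6 → [20, 23, 14, 6]. Given [20, 23, 14, 6] matches, so answer: Yes

Yes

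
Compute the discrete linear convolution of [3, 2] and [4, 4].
y[0] = 3×4 = 12; y[1] = 3×4 + 2×4 = 20; y[2] = 2×4 = 8

[12, 20, 8]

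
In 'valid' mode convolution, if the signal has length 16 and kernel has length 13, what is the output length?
'Valid' mode counts only positions where the kernel fully overlaps the signal: m - n + 1 = 16 - 13 + 1 = 4

4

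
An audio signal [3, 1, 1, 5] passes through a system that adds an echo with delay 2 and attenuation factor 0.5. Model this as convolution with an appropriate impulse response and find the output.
Direct-path + delayed-attenuated-path model → impulse response h = [1, 0, 0.5] (1 at lag 0, 0.5 at lag 2). Output y[n] = x[n] + 0.5·x[n - 2] (with x[n] = 0 outside 0..3): y[0] = 3 + 0.5×0 = 3; y[1] = 1 + 0.5×0 = 1; y[2] = 1 + 0.5×3 = 2.5; y[3] = 5 + 0.5×1 = 5.5; y[4] = 0 + 0.5×1 = 0.5; y[5] = 0 + 0.5×5 = 2.5. So y = [3, 1, 2.5, 5.5, 0.5, 2.5]

[3, 1, 2.5, 5.5, 0.5, 2.5]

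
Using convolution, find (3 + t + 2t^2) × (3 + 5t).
Ascending coefficients: a = [3, 1, 2], b = [3, 5]. c[0] = 3×3 = 9; c[1] = 3×5 + 1×3 = 18; c[2] = 1×5 + 2×3 = 11; c[3] = 2×5 = 10. Result coefficients: [9, 18, 11, 10] → 9 + 18t + 11t^2 + 10t^3

9 + 18t + 11t^2 + 10t^3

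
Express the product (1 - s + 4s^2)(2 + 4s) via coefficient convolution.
Ascending coefficients: a = [1, -1, 4], b = [2, 4]. c[0] = 1×2 = 2; c[1] = 1×4 + -1×2 = 2; c[2] = -1×4 + 4×2 = 4; c[3] = 4×4 = 16. Result coefficients: [2, 2, 4, 16] → 2 + 2s + 4s^2 + 16s^3

2 + 2s + 4s^2 + 16s^3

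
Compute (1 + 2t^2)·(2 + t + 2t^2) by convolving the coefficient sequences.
Ascending coefficients: a = [1, 0, 2], b = [2, 1, 2]. c[0] = 1×2 = 2; c[1] = 1×1 + 0×2 = 1; c[2] = 1×2 + 0×1 + 2×2 = 6; c[3] = 0×2 + 2×1 = 2; c[4] = 2×2 = 4. Result coefficients: [2, 1, 6, 2, 4] → 2 + t + 6t^2 + 2t^3 + 4t^4

2 + t + 6t^2 + 2t^3 + 4t^4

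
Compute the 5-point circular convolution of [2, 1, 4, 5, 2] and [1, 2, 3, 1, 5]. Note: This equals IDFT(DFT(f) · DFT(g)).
Either evaluate y[k] = Σ_j f[j]·g[(k-j) mod 5] directly, or use IDFT(DFT(f) · DFT(g)). y[0] = 2×1 + 1×5 + 4×1 + 5×3 + 2×2 = 30; y[1] = 2×2 + 1×1 + 4×5 + 5×1 + 2×3 = 36; y[2] = 2×3 + 1×2 + 4×1 + 5×5 + 2×1 = 39; y[3] = 2×1 + 1×3 + 4×2 + 5×1 + 2×5 = 28; y[4] = 2×5 + 1×1 + 4×3 + 5×2 + 2×1 = 35. Result: [30, 36, 39, 28, 35]

[30, 36, 39, 28, 35]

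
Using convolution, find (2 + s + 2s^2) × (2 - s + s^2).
Ascending coefficients: a = [2, 1, 2], b = [2, -1, 1]. c[0] = 2×2 = 4; c[1] = 2×-1 + 1×2 = 0; c[2] = 2×1 + 1×-1 + 2×2 = 5; c[3] = 1×1 + 2×-1 = -1; c[4] = 2×1 = 2. Result coefficients: [4, 0, 5, -1, 2] → 4 + 5s^2 - s^3 + 2s^4

4 + 5s^2 - s^3 + 2s^4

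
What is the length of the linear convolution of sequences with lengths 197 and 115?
Linear/full convolution length: m + n - 1 = 197 + 115 - 1 = 311

311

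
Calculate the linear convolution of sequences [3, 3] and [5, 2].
y[0] = 3×5 = 15; y[1] = 3×2 + 3×5 = 21; y[2] = 3×2 = 6

[15, 21, 6]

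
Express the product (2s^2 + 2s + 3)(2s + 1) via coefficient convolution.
Ascending coefficients: a = [3, 2, 2], b = [1, 2]. c[0] = 3×1 = 3; c[1] = 3×2 + 2×1 = 8; c[2] = 2×2 + 2×1 = 6; c[3] = 2×2 = 4. Result coefficients: [3, 8, 6, 4] → 4s^3 + 6s^2 + 8s + 3

4s^3 + 6s^2 + 8s + 3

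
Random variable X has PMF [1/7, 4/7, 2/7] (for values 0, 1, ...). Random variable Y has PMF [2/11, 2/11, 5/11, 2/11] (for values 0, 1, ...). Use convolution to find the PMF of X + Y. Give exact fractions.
P(X+Y=k) = Σ_i P(X=i)·P(Y=k-i) — a convolution of [1/7, 4/7, 2/7] and [2/11, 2/11, 5/11, 2/11]. P(X+Y=0) = (1/7)×(2/11) = 2/77; P(X+Y=1) = (1/7)×(2/11) + (4/7)×(2/11) = 2/77 + 8/77 = 10/77; P(X+Y=2) = (1/7)×(5/11) + (4/7)×(2/11) + (2/7)×(2/11) = 5/77 + 8/77 + 4/77 = 17/77; P(X+Y=3) = (1/7)×(2/11) + (4/7)×(5/11) + (2/7)×(2/11) = 2/77 + 20/77 + 4/77 = 26/77; P(X+Y=4) = (4/7)×(2/11) + (2/7)×(5/11) = 8/77 + 10/77 = 18/77; P(X+Y=5) = (2/7)×(2/11) = 4/77. PMF: [2/77, 10/77, 17/77, 26/77, 18/77, 4/77] (sums to 1 ✓)

[2/77, 10/77, 17/77, 26/77, 18/77, 4/77]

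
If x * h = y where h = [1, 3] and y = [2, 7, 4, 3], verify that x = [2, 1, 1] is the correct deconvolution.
Forward-compute [2, 1, 1] * [1, 3]: y[0] = 2×1 = 2; y[1] = 2×3 + 1×1 = 7; y[2] = 1×3 + 1×1 = 4; y[3] = 1×3 = 3 → [2, 7, 4, 3]. Matches given y = [2, 7, 4, 3], so verified.

Verified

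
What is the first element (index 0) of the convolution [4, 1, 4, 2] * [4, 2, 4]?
Use y[k] = Σ_i a[i]·b[k-i] at k=0. y[0] = 4×4 = 16

16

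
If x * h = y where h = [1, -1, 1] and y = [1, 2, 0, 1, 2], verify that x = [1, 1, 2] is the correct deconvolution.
Forward-compute [1, 1, 2] * [1, -1, 1]: y[0] = 1×1 = 1; y[1] = 1×-1 + 1×1 = 0; y[2] = 1×1 + 1×-1 + 2×1 = 2; y[3] = 1×1 + 2×-1 = -1; y[4] = 2×1 = 2 → [1, 0, 2, -1, 2]. Does not match given y = [1, 2, 0, 1, 2].

Not verified. [1, 1, 2] * [1, -1, 1] = [1, 0, 2, -1, 2], which differs from [1, 2, 0, 1, 2] at index 1.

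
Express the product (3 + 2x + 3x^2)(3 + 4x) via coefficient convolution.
Ascending coefficients: a = [3, 2, 3], b = [3, 4]. c[0] = 3×3 = 9; c[1] = 3×4 + 2×3 = 18; c[2] = 2×4 + 3×3 = 17; c[3] = 3×4 = 12. Result coefficients: [9, 18, 17, 12] → 9 + 18x + 17x^2 + 12x^3

9 + 18x + 17x^2 + 12x^3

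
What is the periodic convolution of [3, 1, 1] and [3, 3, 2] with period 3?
Use y[k] = Σ_j x[j]·h[(k-j) mod 3]. y[0] = 3×3 + 1×2 + 1×3 = 14; y[1] = 3×3 + 1×3 + 1×2 = 14; y[2] = 3×2 + 1×3 + 1×3 = 12. Result: [14, 14, 12]

[14, 14, 12]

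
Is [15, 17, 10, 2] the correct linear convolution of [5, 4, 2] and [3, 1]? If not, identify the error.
Recompute linear convolution of [5, 4, 2] and [3, 1]: y[0] = 5×3 = 15; y[1] = 5×1 + 4×3 = 17; y[2] = 4×1 + 2×3 = 10; y[3] = 2×1 = 2 → [15, 17, 10, 2]. Given [15, 17, 10, 2] matches, so answer: Yes

Yes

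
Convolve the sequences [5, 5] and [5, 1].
y[0] = 5×5 = 25; y[1] = 5×1 + 5×5 = 30; y[2] = 5×1 = 5

[25, 30, 5]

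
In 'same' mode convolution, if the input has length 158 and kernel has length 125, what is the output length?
'Same' mode returns an output with the same length as the input: 158

158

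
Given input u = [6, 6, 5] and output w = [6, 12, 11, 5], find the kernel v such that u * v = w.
Output length 4 = len(u) + len(v) - 1 ⇒ len(v) = 2. Solve v forward using v[k] = (w[k] - Σ_{i≥1} u[i]·v[k-i]) / u[0]: v[0] = w[0] / u[0] = 6 / 6 = 1; v[1] = (w[1] - 6×1) / u[0] = (12 - 6×1) / 6 = 1. So v = [1, 1]. Forward-check [6, 6, 5] * [1, 1]: w[0] = 6×1 = 6; w[1] = 6×1 + 6×1 = 12; w[2] = 6×1 + 5×1 = 11; w[3] = 5×1 = 5 → [6, 12, 11, 5] ✓

[1, 1]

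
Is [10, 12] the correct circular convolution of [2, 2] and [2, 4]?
Recompute circular convolution of [2, 2] and [2, 4]: y[0] = 2×2 + 2×4 = 12; y[1] = 2×4 + 2×2 = 12 → [12, 12]. Compare to given [10, 12]: they differ at index 0: given 10, correct 12, so answer: No

No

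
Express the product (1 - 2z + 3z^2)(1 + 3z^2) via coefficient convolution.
Ascending coefficients: a = [1, -2, 3], b = [1, 0, 3]. c[0] = 1×1 = 1; c[1] = 1×0 + -2×1 = -2; c[2] = 1×3 + -2×0 + 3×1 = 6; c[3] = -2×3 + 3×0 = -6; c[4] = 3×3 = 9. Result coefficients: [1, -2, 6, -6, 9] → 1 - 2z + 6z^2 - 6z^3 + 9z^4

1 - 2z + 6z^2 - 6z^3 + 9z^4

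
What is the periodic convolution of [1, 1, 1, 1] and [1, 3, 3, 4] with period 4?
Use y[k] = Σ_j s[j]·t[(k-j) mod 4]. y[0] = 1×1 + 1×4 + 1×3 + 1×3 = 11; y[1] = 1×3 + 1×1 + 1×4 + 1×3 = 11; y[2] = 1×3 + 1×3 + 1×1 + 1×4 = 11; y[3] = 1×4 + 1×3 + 1×3 + 1×1 = 11. Result: [11, 11, 11, 11]

[11, 11, 11, 11]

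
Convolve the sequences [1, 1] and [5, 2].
y[0] = 1×5 = 5; y[1] = 1×2 + 1×5 = 7; y[2] = 1×2 = 2

[5, 7, 2]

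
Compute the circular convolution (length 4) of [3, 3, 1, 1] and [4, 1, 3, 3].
Use y[k] = Σ_j x[j]·h[(k-j) mod 4]. y[0] = 3×4 + 3×3 + 1×3 + 1×1 = 25; y[1] = 3×1 + 3×4 + 1×3 + 1×3 = 21; y[2] = 3×3 + 3×1 + 1×4 + 1×3 = 19; y[3] = 3×3 + 3×3 + 1×1 + 1×4 = 23. Result: [25, 21, 19, 23]

[25, 21, 19, 23]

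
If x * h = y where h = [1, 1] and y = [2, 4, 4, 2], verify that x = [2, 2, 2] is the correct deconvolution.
Forward-compute [2, 2, 2] * [1, 1]: y[0] = 2×1 = 2; y[1] = 2×1 + 2×1 = 4; y[2] = 2×1 + 2×1 = 4; y[3] = 2×1 = 2 → [2, 4, 4, 2]. Matches given y = [2, 4, 4, 2], so verified.

Verified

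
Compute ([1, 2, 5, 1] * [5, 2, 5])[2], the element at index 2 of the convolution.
Use y[k] = Σ_i a[i]·b[k-i] at k=2. y[2] = 1×5 + 2×2 + 5×5 = 34

34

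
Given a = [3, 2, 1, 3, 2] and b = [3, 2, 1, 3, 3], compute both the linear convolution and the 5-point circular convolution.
Linear: y_lin[0] = 3×3 = 9; y_lin[1] = 3×2 + 2×3 = 12; y_lin[2] = 3×1 + 2×2 + 1×3 = 10; y_lin[3] = 3×3 + 2×1 + 1×2 + 3×3 = 22; y_lin[4] = 3×3 + 2×3 + 1×1 + 3×2 + 2×3 = 28; y_lin[5] = 2×3 + 1×3 + 3×1 + 2×2 = 16; y_lin[6] = 1×3 + 3×3 + 2×1 = 14; y_lin[7] = 3×3 + 2×3 = 15; y_lin[8] = 2×3 = 6 → [9, 12, 10, 22, 28, 16, 14, 15, 6]. Circular (length 5): y[0] = 3×3 + 2×3 + 1×3 + 3×1 + 2×2 = 25; y[1] = 3×2 + 2×3 + 1×3 + 3×3 + 2×1 = 26; y[2] = 3×1 + 2×2 + 1×3 + 3×3 + 2×3 = 25; y[3] = 3×3 + 2×1 + 1×2 + 3×3 + 2×3 = 28; y[4] = 3×3 + 2×3 + 1×1 + 3×2 + 2×3 = 28 → [25, 26, 25, 28, 28]

Linear: [9, 12, 10, 22, 28, 16, 14, 15, 6], Circular: [25, 26, 25, 28, 28]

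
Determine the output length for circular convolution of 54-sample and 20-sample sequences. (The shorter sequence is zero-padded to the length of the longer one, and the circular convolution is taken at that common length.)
Circular convolution (zero-padding the shorter input) has length max(m, n) = max(54, 20) = 54

54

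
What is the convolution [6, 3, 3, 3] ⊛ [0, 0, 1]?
y[0] = 6×0 = 0; y[1] = 6×0 + 3×0 = 0; y[2] = 6×1 + 3×0 + 3×0 = 6; y[3] = 3×1 + 3×0 + 3×0 = 3; y[4] = 3×1 + 3×0 = 3; y[5] = 3×1 = 3

[0, 0, 6, 3, 3, 3]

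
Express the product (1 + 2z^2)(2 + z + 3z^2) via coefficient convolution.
Ascending coefficients: a = [1, 0, 2], b = [2, 1, 3]. c[0] = 1×2 = 2; c[1] = 1×1 + 0×2 = 1; c[2] = 1×3 + 0×1 + 2×2 = 7; c[3] = 0×3 + 2×1 = 2; c[4] = 2×3 = 6. Result coefficients: [2, 1, 7, 2, 6] → 2 + z + 7z^2 + 2z^3 + 6z^4

2 + z + 7z^2 + 2z^3 + 6z^4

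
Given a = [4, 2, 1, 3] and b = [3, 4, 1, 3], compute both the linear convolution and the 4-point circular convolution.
Linear: y_lin[0] = 4×3 = 12; y_lin[1] = 4×4 + 2×3 = 22; y_lin[2] = 4×1 + 2×4 + 1×3 = 15; y_lin[3] = 4×3 + 2×1 + 1×4 + 3×3 = 27; y_lin[4] = 2×3 + 1×1 + 3×4 = 19; y_lin[5] = 1×3 + 3×1 = 6; y_lin[6] = 3×3 = 9 → [12, 22, 15, 27, 19, 6, 9]. Circular (length 4): y[0] = 4×3 + 2×3 + 1×1 + 3×4 = 31; y[1] = 4×4 + 2×3 + 1×3 + 3×1 = 28; y[2] = 4×1 + 2×4 + 1×3 + 3×3 = 24; y[3] = 4×3 + 2×1 + 1×4 + 3×3 = 27 → [31, 28, 24, 27]

Linear: [12, 22, 15, 27, 19, 6, 9], Circular: [31, 28, 24, 27]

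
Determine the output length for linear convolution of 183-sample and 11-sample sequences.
Linear/full convolution length: m + n - 1 = 183 + 11 - 1 = 193

193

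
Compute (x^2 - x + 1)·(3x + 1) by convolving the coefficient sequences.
Ascending coefficients: a = [1, -1, 1], b = [1, 3]. c[0] = 1×1 = 1; c[1] = 1×3 + -1×1 = 2; c[2] = -1×3 + 1×1 = -2; c[3] = 1×3 = 3. Result coefficients: [1, 2, -2, 3] → 3x^3 - 2x^2 + 2x + 1

3x^3 - 2x^2 + 2x + 1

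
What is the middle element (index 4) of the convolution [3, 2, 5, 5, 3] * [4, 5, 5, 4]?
Use y[k] = Σ_i a[i]·b[k-i] at k=4. y[4] = 2×4 + 5×5 + 5×5 + 3×4 = 70

70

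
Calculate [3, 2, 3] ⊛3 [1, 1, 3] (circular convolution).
Use y[k] = Σ_j f[j]·g[(k-j) mod 3]. y[0] = 3×1 + 2×3 + 3×1 = 12; y[1] = 3×1 + 2×1 + 3×3 = 14; y[2] = 3×3 + 2×1 + 3×1 = 14. Result: [12, 14, 14]

[12, 14, 14]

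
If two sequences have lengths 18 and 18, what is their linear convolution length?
Linear/full convolution length: m + n - 1 = 18 + 18 - 1 = 35

35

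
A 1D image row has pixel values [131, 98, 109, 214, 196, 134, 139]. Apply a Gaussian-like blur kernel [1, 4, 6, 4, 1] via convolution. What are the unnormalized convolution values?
Convolve image row [131, 98, 109, 214, 196, 134, 139] with kernel [1, 4, 6, 4, 1]: y[0] = 131×1 = 131; y[1] = 131×4 + 98×1 = 622; y[2] = 131×6 + 98×4 + 109×1 = 1287; y[3] = 131×4 + 98×6 + 109×4 + 214×1 = 1762; y[4] = 131×1 + 98×4 + 109×6 + 214×4 + 196×1 = 2229; y[5] = 98×1 + 109×4 + 214×6 + 196×4 + 134×1 = 2736; y[6] = 109×1 + 214×4 + 196×6 + 134×4 + 139×1 = 2816; y[7] = 214×1 + 196×4 + 134×6 + 139×4 = 2358; y[8] = 196×1 + 134×4 + 139×6 = 1566; y[9] = 134×1 + 139×4 = 690; y[10] = 139×1 = 139 → [131, 622, 1287, 1762, 2229, 2736, 2816, 2358, 1566, 690, 139]. Normalization factor = sum(kernel) = 16.

[131, 622, 1287, 1762, 2229, 2736, 2816, 2358, 1566, 690, 139]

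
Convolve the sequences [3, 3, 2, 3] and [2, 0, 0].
y[0] = 3×2 = 6; y[1] = 3×0 + 3×2 = 6; y[2] = 3×0 + 3×0 + 2×2 = 4; y[3] = 3×0 + 2×0 + 3×2 = 6; y[4] = 2×0 + 3×0 = 0; y[5] = 3×0 = 0

[6, 6, 4, 6, 0, 0]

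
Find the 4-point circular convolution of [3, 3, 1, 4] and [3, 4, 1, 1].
Use y[k] = Σ_j a[j]·b[(k-j) mod 4]. y[0] = 3×3 + 3×1 + 1×1 + 4×4 = 29; y[1] = 3×4 + 3×3 + 1×1 + 4×1 = 26; y[2] = 3×1 + 3×4 + 1×3 + 4×1 = 22; y[3] = 3×1 + 3×1 + 1×4 + 4×3 = 22. Result: [29, 26, 22, 22]

[29, 26, 22, 22]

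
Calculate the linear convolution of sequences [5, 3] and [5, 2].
y[0] = 5×5 = 25; y[1] = 5×2 + 3×5 = 25; y[2] = 3×2 = 6

[25, 25, 6]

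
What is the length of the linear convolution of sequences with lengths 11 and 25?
Linear/full convolution length: m + n - 1 = 11 + 25 - 1 = 35

35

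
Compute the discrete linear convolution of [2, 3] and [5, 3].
y[0] = 2×5 = 10; y[1] = 2×3 + 3×5 = 21; y[2] = 3×3 = 9

[10, 21, 9]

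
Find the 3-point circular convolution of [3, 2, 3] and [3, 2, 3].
Use y[k] = Σ_j f[j]·g[(k-j) mod 3]. y[0] = 3×3 + 2×3 + 3×2 = 21; y[1] = 3×2 + 2×3 + 3×3 = 21; y[2] = 3×3 + 2×2 + 3×3 = 22. Result: [21, 21, 22]

[21, 21, 22]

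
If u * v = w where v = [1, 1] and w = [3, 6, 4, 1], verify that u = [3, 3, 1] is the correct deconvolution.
Forward-compute [3, 3, 1] * [1, 1]: w[0] = 3×1 = 3; w[1] = 3×1 + 3×1 = 6; w[2] = 3×1 + 1×1 = 4; w[3] = 1×1 = 1 → [3, 6, 4, 1]. Matches given w = [3, 6, 4, 1], so verified.

Verified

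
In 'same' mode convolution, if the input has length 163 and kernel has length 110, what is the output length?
'Same' mode returns an output with the same length as the input: 163

163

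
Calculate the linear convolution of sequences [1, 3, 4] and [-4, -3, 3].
y[0] = 1×-4 = -4; y[1] = 1×-3 + 3×-4 = -15; y[2] = 1×3 + 3×-3 + 4×-4 = -22; y[3] = 3×3 + 4×-3 = -3; y[4] = 4×3 = 12

[-4, -15, -22, -3, 12]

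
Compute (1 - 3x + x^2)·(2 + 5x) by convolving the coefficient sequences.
Ascending coefficients: a = [1, -3, 1], b = [2, 5]. c[0] = 1×2 = 2; c[1] = 1×5 + -3×2 = -1; c[2] = -3×5 + 1×2 = -13; c[3] = 1×5 = 5. Result coefficients: [2, -1, -13, 5] → 2 - x - 13x^2 + 5x^3

2 - x - 13x^2 + 5x^3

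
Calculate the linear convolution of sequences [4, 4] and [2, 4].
y[0] = 4×2 = 8; y[1] = 4×4 + 4×2 = 24; y[2] = 4×4 = 16

[8, 24, 16]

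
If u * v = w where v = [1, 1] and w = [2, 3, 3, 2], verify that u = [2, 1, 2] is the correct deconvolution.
Forward-compute [2, 1, 2] * [1, 1]: w[0] = 2×1 = 2; w[1] = 2×1 + 1×1 = 3; w[2] = 1×1 + 2×1 = 3; w[3] = 2×1 = 2 → [2, 3, 3, 2]. Matches given w = [2, 3, 3, 2], so verified.

Verified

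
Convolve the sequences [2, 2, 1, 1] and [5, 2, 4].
y[0] = 2×5 = 10; y[1] = 2×2 + 2×5 = 14; y[2] = 2×4 + 2×2 + 1×5 = 17; y[3] = 2×4 + 1×2 + 1×5 = 15; y[4] = 1×4 + 1×2 = 6; y[5] = 1×4 = 4

[10, 14, 17, 15, 6, 4]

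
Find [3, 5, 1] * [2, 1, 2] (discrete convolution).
y[0] = 3×2 = 6; y[1] = 3×1 + 5×2 = 13; y[2] = 3×2 + 5×1 + 1×2 = 13; y[3] = 5×2 + 1×1 = 11; y[4] = 1×2 = 2

[6, 13, 13, 11, 2]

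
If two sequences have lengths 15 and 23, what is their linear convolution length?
Linear/full convolution length: m + n - 1 = 15 + 23 - 1 = 37

37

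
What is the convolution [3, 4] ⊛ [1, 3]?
y[0] = 3×1 = 3; y[1] = 3×3 + 4×1 = 13; y[2] = 4×3 = 12

[3, 13, 12]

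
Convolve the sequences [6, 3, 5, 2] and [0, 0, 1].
y[0] = 6×0 = 0; y[1] = 6×0 + 3×0 = 0; y[2] = 6×1 + 3×0 + 5×0 = 6; y[3] = 3×1 + 5×0 + 2×0 = 3; y[4] = 5×1 + 2×0 = 5; y[5] = 2×1 = 2

[0, 0, 6, 3, 5, 2]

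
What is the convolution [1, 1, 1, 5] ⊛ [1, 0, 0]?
y[0] = 1×1 = 1; y[1] = 1×0 + 1×1 = 1; y[2] = 1×0 + 1×0 + 1×1 = 1; y[3] = 1×0 + 1×0 + 5×1 = 5; y[4] = 1×0 + 5×0 = 0; y[5] = 5×0 = 0

[1, 1, 1, 5, 0, 0]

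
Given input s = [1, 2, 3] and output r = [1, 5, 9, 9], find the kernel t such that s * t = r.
Output length 4 = len(s) + len(t) - 1 ⇒ len(t) = 2. Solve t forward using t[k] = (r[k] - Σ_{i≥1} s[i]·t[k-i]) / s[0]: t[0] = r[0] / s[0] = 1 / 1 = 1; t[1] = (r[1] - 2×1) / s[0] = (5 - 2×1) / 1 = 3. So t = [1, 3]. Forward-check [1, 2, 3] * [1, 3]: r[0] = 1×1 = 1; r[1] = 1×3 + 2×1 = 5; r[2] = 2×3 + 3×1 = 9; r[3] = 3×3 = 9 → [1, 5, 9, 9] ✓

[1, 3]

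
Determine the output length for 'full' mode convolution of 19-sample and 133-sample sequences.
Linear/full convolution length: m + n - 1 = 19 + 133 - 1 = 151

151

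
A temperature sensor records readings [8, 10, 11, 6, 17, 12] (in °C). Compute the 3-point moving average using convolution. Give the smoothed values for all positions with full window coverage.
3-point moving average kernel = [1, 1, 1]. Apply in 'valid' mode (full window coverage): avg[0] = (8 + 10 + 11) / 3 = 9.67; avg[1] = (10 + 11 + 6) / 3 = 9.0; avg[2] = (11 + 6 + 17) / 3 = 11.33; avg[3] = (6 + 17 + 12) / 3 = 11.67. Smoothed values: [9.67, 9.0, 11.33, 11.67]

[9.67, 9.0, 11.33, 11.67]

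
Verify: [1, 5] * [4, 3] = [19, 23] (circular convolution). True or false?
Recompute circular convolution of [1, 5] and [4, 3]: y[0] = 1×4 + 5×3 = 19; y[1] = 1×3 + 5×4 = 23 → [19, 23]. Given [19, 23] matches, so answer: Yes

Yes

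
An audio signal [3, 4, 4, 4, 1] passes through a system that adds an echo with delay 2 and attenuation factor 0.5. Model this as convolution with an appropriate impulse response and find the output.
Direct-path + delayed-attenuated-path model → impulse response h = [1, 0, 0.5] (1 at lag 0, 0.5 at lag 2). Output y[n] = x[n] + 0.5·x[n - 2] (with x[n] = 0 outside 0..4): y[0] = 3 + 0.5×0 = 3; y[1] = 4 + 0.5×0 = 4; y[2] = 4 + 0.5×3 = 5.5; y[3] = 4 + 0.5×4 = 6.0; y[4] = 1 + 0.5×4 = 3.0; y[5] = 0 + 0.5×4 = 2.0; y[6] = 0 + 0.5×1 = 0.5. So y = [3, 4, 5.5, 6.0, 3.0, 2.0, 0.5]

[3, 4, 5.5, 6.0, 3.0, 2.0, 0.5]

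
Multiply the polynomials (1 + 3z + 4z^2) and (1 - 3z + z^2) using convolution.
Ascending coefficients: a = [1, 3, 4], b = [1, -3, 1]. c[0] = 1×1 = 1; c[1] = 1×-3 + 3×1 = 0; c[2] = 1×1 + 3×-3 + 4×1 = -4; c[3] = 3×1 + 4×-3 = -9; c[4] = 4×1 = 4. Result coefficients: [1, 0, -4, -9, 4] → 1 - 4z^2 - 9z^3 + 4z^4

1 - 4z^2 - 9z^3 + 4z^4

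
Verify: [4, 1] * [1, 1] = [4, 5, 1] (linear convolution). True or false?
Recompute linear convolution of [4, 1] and [1, 1]: y[0] = 4×1 = 4; y[1] = 4×1 + 1×1 = 5; y[2] = 1×1 = 1 → [4, 5, 1]. Given [4, 5, 1] matches, so answer: Yes

Yes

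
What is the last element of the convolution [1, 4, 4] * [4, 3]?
Use y[k] = Σ_i a[i]·b[k-i] at k=3. y[3] = 4×3 = 12

12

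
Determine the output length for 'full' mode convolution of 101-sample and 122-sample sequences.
Linear/full convolution length: m + n - 1 = 101 + 122 - 1 = 222

222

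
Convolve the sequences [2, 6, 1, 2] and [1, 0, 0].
y[0] = 2×1 = 2; y[1] = 2×0 + 6×1 = 6; y[2] = 2×0 + 6×0 + 1×1 = 1; y[3] = 6×0 + 1×0 + 2×1 = 2; y[4] = 1×0 + 2×0 = 0; y[5] = 2×0 = 0

[2, 6, 1, 2, 0, 0]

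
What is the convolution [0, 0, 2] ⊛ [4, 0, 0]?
y[0] = 0×4 = 0; y[1] = 0×0 + 0×4 = 0; y[2] = 0×0 + 0×0 + 2×4 = 8; y[3] = 0×0 + 2×0 = 0; y[4] = 2×0 = 0

[0, 0, 8, 0, 0]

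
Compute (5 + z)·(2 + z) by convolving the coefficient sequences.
Ascending coefficients: a = [5, 1], b = [2, 1]. c[0] = 5×2 = 10; c[1] = 5×1 + 1×2 = 7; c[2] = 1×1 = 1. Result coefficients: [10, 7, 1] → 10 + 7z + z^2

10 + 7z + z^2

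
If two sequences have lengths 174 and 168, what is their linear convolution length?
Linear/full convolution length: m + n - 1 = 174 + 168 - 1 = 341

341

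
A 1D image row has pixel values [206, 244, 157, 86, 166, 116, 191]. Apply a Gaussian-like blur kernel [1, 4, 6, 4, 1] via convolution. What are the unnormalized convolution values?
Convolve image row [206, 244, 157, 86, 166, 116, 191] with kernel [1, 4, 6, 4, 1]: y[0] = 206×1 = 206; y[1] = 206×4 + 244×1 = 1068; y[2] = 206×6 + 244×4 + 157×1 = 2369; y[3] = 206×4 + 244×6 + 157×4 + 86×1 = 3002; y[4] = 206×1 + 244×4 + 157×6 + 86×4 + 166×1 = 2634; y[5] = 244×1 + 157×4 + 86×6 + 166×4 + 116×1 = 2168; y[6] = 157×1 + 86×4 + 166×6 + 116×4 + 191×1 = 2152; y[7] = 86×1 + 166×4 + 116×6 + 191×4 = 2210; y[8] = 166×1 + 116×4 + 191×6 = 1776; y[9] = 116×1 + 191×4 = 880; y[10] = 191×1 = 191 → [206, 1068, 2369, 3002, 2634, 2168, 2152, 2210, 1776, 880, 191]. Normalization factor = sum(kernel) = 16.

[206, 1068, 2369, 3002, 2634, 2168, 2152, 2210, 1776, 880, 191]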